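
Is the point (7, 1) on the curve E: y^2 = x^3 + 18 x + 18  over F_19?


Check whether y^2 = x^3 + 18 x + 18 (mod 19) for (x, y) = (7, 1).
LHS: y^2 = 1^2 mod 19 = 1
RHS: x^3 + 18 x + 18 = 7^3 + 18*7 + 18 mod 19 = 12
LHS != RHS

No, not on the curve


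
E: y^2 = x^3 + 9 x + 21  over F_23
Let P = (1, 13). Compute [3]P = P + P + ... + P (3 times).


k = 3 = 11_2 (binary, LSB first: 11)
Double-and-add from P = (1, 13):
  bit 0 = 1: acc = O + (1, 13) = (1, 13)
  bit 1 = 1: acc = (1, 13) + (14, 4) = (21, 15)

3P = (21, 15)


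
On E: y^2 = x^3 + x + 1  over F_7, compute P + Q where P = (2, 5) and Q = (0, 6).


P != Q, so use the chord formula.
s = (y2 - y1) / (x2 - x1) = (1) / (5) mod 7 = 3
x3 = s^2 - x1 - x2 mod 7 = 3^2 - 2 - 0 = 0
y3 = s (x1 - x3) - y1 mod 7 = 3 * (2 - 0) - 5 = 1

P + Q = (0, 1)


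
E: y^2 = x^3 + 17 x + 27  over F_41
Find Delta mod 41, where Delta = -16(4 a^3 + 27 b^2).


4 a^3 + 27 b^2 = 4*17^3 + 27*27^2 = 19652 + 19683 = 39335
Delta = -16 * (39335) = -629360
Delta mod 41 = 31

Delta = 31 (mod 41)


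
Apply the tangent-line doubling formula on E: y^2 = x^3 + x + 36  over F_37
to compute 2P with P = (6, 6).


Doubling: s = (3 x1^2 + a) / (2 y1)
s = (3*6^2 + 1) / (2*6) mod 37 = 6
x3 = s^2 - 2 x1 mod 37 = 6^2 - 2*6 = 24
y3 = s (x1 - x3) - y1 mod 37 = 6 * (6 - 24) - 6 = 34

2P = (24, 34)


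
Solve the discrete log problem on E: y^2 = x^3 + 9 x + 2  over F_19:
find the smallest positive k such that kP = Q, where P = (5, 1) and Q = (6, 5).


Enumerate multiples of P until we hit Q = (6, 5):
  1P = (5, 1)
  2P = (6, 14)
  3P = (6, 5)
Match found at i = 3.

k = 3


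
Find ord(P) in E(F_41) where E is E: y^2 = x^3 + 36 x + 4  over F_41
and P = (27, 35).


Compute successive multiples of P until we hit O:
  1P = (27, 35)
  2P = (26, 36)
  3P = (30, 9)
  4P = (9, 14)
  5P = (28, 39)
  6P = (2, 24)
  7P = (20, 14)
  8P = (3, 37)
  ... (continuing to 44P)
  44P = O

ord(P) = 44


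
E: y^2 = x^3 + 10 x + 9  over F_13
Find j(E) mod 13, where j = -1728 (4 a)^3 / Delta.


Delta = -16(4 a^3 + 27 b^2) mod 13 = 3
-1728 * (4 a)^3 = -1728 * (4*10)^3 mod 13 = 1
j = 1 * 3^(-1) mod 13 = 9

j = 9 (mod 13)


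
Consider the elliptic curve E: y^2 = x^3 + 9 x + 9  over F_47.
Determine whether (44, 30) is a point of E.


Check whether y^2 = x^3 + 9 x + 9 (mod 47) for (x, y) = (44, 30).
LHS: y^2 = 30^2 mod 47 = 7
RHS: x^3 + 9 x + 9 = 44^3 + 9*44 + 9 mod 47 = 2
LHS != RHS

No, not on the curve


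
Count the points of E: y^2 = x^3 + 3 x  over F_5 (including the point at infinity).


For each x in F_5, count y with y^2 = x^3 + 3 x + 0 mod 5:
  x = 0: RHS = 0, y in [0]  -> 1 point(s)
  x = 1: RHS = 4, y in [2, 3]  -> 2 point(s)
  x = 2: RHS = 4, y in [2, 3]  -> 2 point(s)
  x = 3: RHS = 1, y in [1, 4]  -> 2 point(s)
  x = 4: RHS = 1, y in [1, 4]  -> 2 point(s)
Affine points: 9. Add the point at infinity: total = 10.

#E(F_5) = 10


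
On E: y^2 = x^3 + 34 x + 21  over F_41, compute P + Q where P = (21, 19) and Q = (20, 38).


P != Q, so use the chord formula.
s = (y2 - y1) / (x2 - x1) = (19) / (40) mod 41 = 22
x3 = s^2 - x1 - x2 mod 41 = 22^2 - 21 - 20 = 33
y3 = s (x1 - x3) - y1 mod 41 = 22 * (21 - 33) - 19 = 4

P + Q = (33, 4)


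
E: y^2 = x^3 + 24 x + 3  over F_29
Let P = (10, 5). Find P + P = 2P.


Doubling: s = (3 x1^2 + a) / (2 y1)
s = (3*10^2 + 24) / (2*5) mod 29 = 15
x3 = s^2 - 2 x1 mod 29 = 15^2 - 2*10 = 2
y3 = s (x1 - x3) - y1 mod 29 = 15 * (10 - 2) - 5 = 28

2P = (2, 28)


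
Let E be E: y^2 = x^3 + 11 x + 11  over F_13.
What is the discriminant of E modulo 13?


4 a^3 + 27 b^2 = 4*11^3 + 27*11^2 = 5324 + 3267 = 8591
Delta = -16 * (8591) = -137456
Delta mod 13 = 6

Delta = 6 (mod 13)


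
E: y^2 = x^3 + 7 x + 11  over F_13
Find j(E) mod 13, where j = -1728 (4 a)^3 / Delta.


Delta = -16(4 a^3 + 27 b^2) mod 13 = 6
-1728 * (4 a)^3 = -1728 * (4*7)^3 mod 13 = 8
j = 8 * 6^(-1) mod 13 = 10

j = 10 (mod 13)


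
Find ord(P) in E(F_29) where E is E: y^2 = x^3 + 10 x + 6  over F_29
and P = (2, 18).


Compute successive multiples of P until we hit O:
  1P = (2, 18)
  2P = (26, 6)
  3P = (23, 7)
  4P = (0, 21)
  5P = (22, 12)
  6P = (28, 13)
  7P = (5, 6)
  8P = (9, 10)
  ... (continuing to 39P)
  39P = O

ord(P) = 39


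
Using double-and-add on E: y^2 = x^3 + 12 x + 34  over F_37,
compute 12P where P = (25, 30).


k = 12 = 1100_2 (binary, LSB first: 0011)
Double-and-add from P = (25, 30):
  bit 0 = 0: acc unchanged = O
  bit 1 = 0: acc unchanged = O
  bit 2 = 1: acc = O + (16, 20) = (16, 20)
  bit 3 = 1: acc = (16, 20) + (6, 27) = (24, 30)

12P = (24, 30)


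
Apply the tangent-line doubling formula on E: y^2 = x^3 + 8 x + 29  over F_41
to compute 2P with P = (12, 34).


Doubling: s = (3 x1^2 + a) / (2 y1)
s = (3*12^2 + 8) / (2*34) mod 41 = 33
x3 = s^2 - 2 x1 mod 41 = 33^2 - 2*12 = 40
y3 = s (x1 - x3) - y1 mod 41 = 33 * (12 - 40) - 34 = 26

2P = (40, 26)


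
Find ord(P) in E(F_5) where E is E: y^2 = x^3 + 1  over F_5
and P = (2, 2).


Compute successive multiples of P until we hit O:
  1P = (2, 2)
  2P = (0, 4)
  3P = (4, 0)
  4P = (0, 1)
  5P = (2, 3)
  6P = O

ord(P) = 6


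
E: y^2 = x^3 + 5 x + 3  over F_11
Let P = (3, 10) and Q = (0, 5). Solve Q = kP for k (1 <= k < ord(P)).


Enumerate multiples of P until we hit Q = (0, 5):
  1P = (3, 10)
  2P = (8, 4)
  3P = (1, 3)
  4P = (0, 6)
  5P = (0, 5)
Match found at i = 5.

k = 5


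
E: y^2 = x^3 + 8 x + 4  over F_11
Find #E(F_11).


For each x in F_11, count y with y^2 = x^3 + 8 x + 4 mod 11:
  x = 0: RHS = 4, y in [2, 9]  -> 2 point(s)
  x = 3: RHS = 0, y in [0]  -> 1 point(s)
  x = 4: RHS = 1, y in [1, 10]  -> 2 point(s)
  x = 5: RHS = 4, y in [2, 9]  -> 2 point(s)
  x = 6: RHS = 4, y in [2, 9]  -> 2 point(s)
Affine points: 9. Add the point at infinity: total = 10.

#E(F_11) = 10


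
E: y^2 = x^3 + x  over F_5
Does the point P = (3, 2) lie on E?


Check whether y^2 = x^3 + 1 x + 0 (mod 5) for (x, y) = (3, 2).
LHS: y^2 = 2^2 mod 5 = 4
RHS: x^3 + 1 x + 0 = 3^3 + 1*3 + 0 mod 5 = 0
LHS != RHS

No, not on the curve


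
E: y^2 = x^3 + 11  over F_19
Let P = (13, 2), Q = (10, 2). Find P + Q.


P != Q, so use the chord formula.
s = (y2 - y1) / (x2 - x1) = (0) / (16) mod 19 = 0
x3 = s^2 - x1 - x2 mod 19 = 0^2 - 13 - 10 = 15
y3 = s (x1 - x3) - y1 mod 19 = 0 * (13 - 15) - 2 = 17

P + Q = (15, 17)


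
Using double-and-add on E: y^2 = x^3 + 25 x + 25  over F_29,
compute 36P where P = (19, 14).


k = 36 = 100100_2 (binary, LSB first: 001001)
Double-and-add from P = (19, 14):
  bit 0 = 0: acc unchanged = O
  bit 1 = 0: acc unchanged = O
  bit 2 = 1: acc = O + (0, 5) = (0, 5)
  bit 3 = 0: acc unchanged = (0, 5)
  bit 4 = 0: acc unchanged = (0, 5)
  bit 5 = 1: acc = (0, 5) + (2, 5) = (27, 24)

36P = (27, 24)


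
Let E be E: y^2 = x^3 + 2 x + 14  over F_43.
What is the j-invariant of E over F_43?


Delta = -16(4 a^3 + 27 b^2) mod 43 = 42
-1728 * (4 a)^3 = -1728 * (4*2)^3 mod 43 = 32
j = 32 * 42^(-1) mod 43 = 11

j = 11 (mod 43)


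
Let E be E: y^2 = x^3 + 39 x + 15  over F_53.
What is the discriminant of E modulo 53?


4 a^3 + 27 b^2 = 4*39^3 + 27*15^2 = 237276 + 6075 = 243351
Delta = -16 * (243351) = -3893616
Delta mod 53 = 29

Delta = 29 (mod 53)


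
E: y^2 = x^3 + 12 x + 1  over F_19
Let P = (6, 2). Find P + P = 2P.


Doubling: s = (3 x1^2 + a) / (2 y1)
s = (3*6^2 + 12) / (2*2) mod 19 = 11
x3 = s^2 - 2 x1 mod 19 = 11^2 - 2*6 = 14
y3 = s (x1 - x3) - y1 mod 19 = 11 * (6 - 14) - 2 = 5

2P = (14, 5)


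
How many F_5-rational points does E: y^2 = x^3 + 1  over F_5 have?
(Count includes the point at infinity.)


For each x in F_5, count y with y^2 = x^3 + 0 x + 1 mod 5:
  x = 0: RHS = 1, y in [1, 4]  -> 2 point(s)
  x = 2: RHS = 4, y in [2, 3]  -> 2 point(s)
  x = 4: RHS = 0, y in [0]  -> 1 point(s)
Affine points: 5. Add the point at infinity: total = 6.

#E(F_5) = 6


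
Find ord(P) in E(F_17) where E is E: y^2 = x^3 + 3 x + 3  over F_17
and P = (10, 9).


Compute successive multiples of P until we hit O:
  1P = (10, 9)
  2P = (6, 13)
  3P = (2, 0)
  4P = (6, 4)
  5P = (10, 8)
  6P = O

ord(P) = 6


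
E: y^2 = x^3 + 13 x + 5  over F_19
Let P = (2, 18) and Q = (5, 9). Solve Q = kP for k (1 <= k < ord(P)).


Enumerate multiples of P until we hit Q = (5, 9):
  1P = (2, 18)
  2P = (5, 10)
  3P = (17, 3)
  4P = (1, 0)
  5P = (17, 16)
  6P = (5, 9)
Match found at i = 6.

k = 6


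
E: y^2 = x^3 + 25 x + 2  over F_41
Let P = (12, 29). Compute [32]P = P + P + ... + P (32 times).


k = 32 = 100000_2 (binary, LSB first: 000001)
Double-and-add from P = (12, 29):
  bit 0 = 0: acc unchanged = O
  bit 1 = 0: acc unchanged = O
  bit 2 = 0: acc unchanged = O
  bit 3 = 0: acc unchanged = O
  bit 4 = 0: acc unchanged = O
  bit 5 = 1: acc = O + (4, 24) = (4, 24)

32P = (4, 24)


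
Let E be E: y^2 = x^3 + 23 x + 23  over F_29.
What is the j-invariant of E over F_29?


Delta = -16(4 a^3 + 27 b^2) mod 29 = 12
-1728 * (4 a)^3 = -1728 * (4*23)^3 mod 29 = 21
j = 21 * 12^(-1) mod 29 = 9

j = 9 (mod 29)


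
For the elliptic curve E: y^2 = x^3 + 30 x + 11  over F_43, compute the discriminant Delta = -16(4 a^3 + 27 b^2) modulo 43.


4 a^3 + 27 b^2 = 4*30^3 + 27*11^2 = 108000 + 3267 = 111267
Delta = -16 * (111267) = -1780272
Delta mod 43 = 14

Delta = 14 (mod 43)


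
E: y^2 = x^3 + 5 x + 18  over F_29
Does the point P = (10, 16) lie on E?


Check whether y^2 = x^3 + 5 x + 18 (mod 29) for (x, y) = (10, 16).
LHS: y^2 = 16^2 mod 29 = 24
RHS: x^3 + 5 x + 18 = 10^3 + 5*10 + 18 mod 29 = 24
LHS = RHS

Yes, on the curve


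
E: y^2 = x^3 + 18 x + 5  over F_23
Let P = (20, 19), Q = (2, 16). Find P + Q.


P != Q, so use the chord formula.
s = (y2 - y1) / (x2 - x1) = (20) / (5) mod 23 = 4
x3 = s^2 - x1 - x2 mod 23 = 4^2 - 20 - 2 = 17
y3 = s (x1 - x3) - y1 mod 23 = 4 * (20 - 17) - 19 = 16

P + Q = (17, 16)


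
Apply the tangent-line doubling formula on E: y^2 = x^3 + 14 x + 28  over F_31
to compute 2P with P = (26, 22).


Doubling: s = (3 x1^2 + a) / (2 y1)
s = (3*26^2 + 14) / (2*22) mod 31 = 14
x3 = s^2 - 2 x1 mod 31 = 14^2 - 2*26 = 20
y3 = s (x1 - x3) - y1 mod 31 = 14 * (26 - 20) - 22 = 0

2P = (20, 0)


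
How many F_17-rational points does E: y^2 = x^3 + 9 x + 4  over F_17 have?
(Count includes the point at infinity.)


For each x in F_17, count y with y^2 = x^3 + 9 x + 4 mod 17:
  x = 0: RHS = 4, y in [2, 15]  -> 2 point(s)
  x = 2: RHS = 13, y in [8, 9]  -> 2 point(s)
  x = 4: RHS = 2, y in [6, 11]  -> 2 point(s)
  x = 5: RHS = 4, y in [2, 15]  -> 2 point(s)
  x = 6: RHS = 2, y in [6, 11]  -> 2 point(s)
  x = 7: RHS = 2, y in [6, 11]  -> 2 point(s)
  x = 9: RHS = 15, y in [7, 10]  -> 2 point(s)
  x = 12: RHS = 4, y in [2, 15]  -> 2 point(s)
  x = 14: RHS = 1, y in [1, 16]  -> 2 point(s)
Affine points: 18. Add the point at infinity: total = 19.

#E(F_17) = 19


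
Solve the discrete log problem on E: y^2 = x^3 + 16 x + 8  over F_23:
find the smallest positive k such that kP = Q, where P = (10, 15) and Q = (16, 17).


Enumerate multiples of P until we hit Q = (16, 17):
  1P = (10, 15)
  2P = (15, 9)
  3P = (16, 6)
  4P = (5, 12)
  5P = (1, 18)
  6P = (7, 7)
  7P = (8, 21)
  8P = (14, 20)
  9P = (2, 18)
  10P = (0, 10)
  11P = (19, 15)
  12P = (17, 8)
  13P = (20, 18)
  14P = (20, 5)
  15P = (17, 15)
  16P = (19, 8)
  17P = (0, 13)
  18P = (2, 5)
  19P = (14, 3)
  20P = (8, 2)
  21P = (7, 16)
  22P = (1, 5)
  23P = (5, 11)
  24P = (16, 17)
Match found at i = 24.

k = 24


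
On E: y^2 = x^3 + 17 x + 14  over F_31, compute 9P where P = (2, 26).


k = 9 = 1001_2 (binary, LSB first: 1001)
Double-and-add from P = (2, 26):
  bit 0 = 1: acc = O + (2, 26) = (2, 26)
  bit 1 = 0: acc unchanged = (2, 26)
  bit 2 = 0: acc unchanged = (2, 26)
  bit 3 = 1: acc = (2, 26) + (0, 13) = (17, 16)

9P = (17, 16)


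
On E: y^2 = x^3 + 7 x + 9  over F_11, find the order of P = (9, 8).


Compute successive multiples of P until we hit O:
  1P = (9, 8)
  2P = (7, 4)
  3P = (10, 1)
  4P = (8, 7)
  5P = (6, 6)
  6P = (5, 2)
  7P = (2, 8)
  8P = (0, 3)
  ... (continuing to 17P)
  17P = O

ord(P) = 17


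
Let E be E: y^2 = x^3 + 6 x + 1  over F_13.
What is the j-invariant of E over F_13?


Delta = -16(4 a^3 + 27 b^2) mod 13 = 5
-1728 * (4 a)^3 = -1728 * (4*6)^3 mod 13 = 5
j = 5 * 5^(-1) mod 13 = 1

j = 1 (mod 13)


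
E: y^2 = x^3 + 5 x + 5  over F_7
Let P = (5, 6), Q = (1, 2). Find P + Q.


P != Q, so use the chord formula.
s = (y2 - y1) / (x2 - x1) = (3) / (3) mod 7 = 1
x3 = s^2 - x1 - x2 mod 7 = 1^2 - 5 - 1 = 2
y3 = s (x1 - x3) - y1 mod 7 = 1 * (5 - 2) - 6 = 4

P + Q = (2, 4)


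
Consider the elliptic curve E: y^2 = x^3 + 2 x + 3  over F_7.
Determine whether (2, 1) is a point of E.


Check whether y^2 = x^3 + 2 x + 3 (mod 7) for (x, y) = (2, 1).
LHS: y^2 = 1^2 mod 7 = 1
RHS: x^3 + 2 x + 3 = 2^3 + 2*2 + 3 mod 7 = 1
LHS = RHS

Yes, on the curve


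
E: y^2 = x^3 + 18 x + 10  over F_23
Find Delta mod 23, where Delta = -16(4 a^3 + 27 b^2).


4 a^3 + 27 b^2 = 4*18^3 + 27*10^2 = 23328 + 2700 = 26028
Delta = -16 * (26028) = -416448
Delta mod 23 = 13

Delta = 13 (mod 23)


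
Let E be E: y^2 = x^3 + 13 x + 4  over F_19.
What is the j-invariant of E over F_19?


Delta = -16(4 a^3 + 27 b^2) mod 19 = 15
-1728 * (4 a)^3 = -1728 * (4*13)^3 mod 19 = 8
j = 8 * 15^(-1) mod 19 = 17

j = 17 (mod 19)


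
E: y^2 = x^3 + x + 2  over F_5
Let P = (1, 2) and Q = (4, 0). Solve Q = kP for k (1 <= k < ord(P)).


Enumerate multiples of P until we hit Q = (4, 0):
  1P = (1, 2)
  2P = (4, 0)
Match found at i = 2.

k = 2


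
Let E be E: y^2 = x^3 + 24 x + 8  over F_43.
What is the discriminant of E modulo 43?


4 a^3 + 27 b^2 = 4*24^3 + 27*8^2 = 55296 + 1728 = 57024
Delta = -16 * (57024) = -912384
Delta mod 43 = 33

Delta = 33 (mod 43)


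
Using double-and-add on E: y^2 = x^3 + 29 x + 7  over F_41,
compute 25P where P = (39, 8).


k = 25 = 11001_2 (binary, LSB first: 10011)
Double-and-add from P = (39, 8):
  bit 0 = 1: acc = O + (39, 8) = (39, 8)
  bit 1 = 0: acc unchanged = (39, 8)
  bit 2 = 0: acc unchanged = (39, 8)
  bit 3 = 1: acc = (39, 8) + (32, 40) = (16, 4)
  bit 4 = 1: acc = (16, 4) + (23, 7) = (39, 33)

25P = (39, 33)


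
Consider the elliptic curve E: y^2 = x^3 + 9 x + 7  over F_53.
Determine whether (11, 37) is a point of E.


Check whether y^2 = x^3 + 9 x + 7 (mod 53) for (x, y) = (11, 37).
LHS: y^2 = 37^2 mod 53 = 44
RHS: x^3 + 9 x + 7 = 11^3 + 9*11 + 7 mod 53 = 6
LHS != RHS

No, not on the curve


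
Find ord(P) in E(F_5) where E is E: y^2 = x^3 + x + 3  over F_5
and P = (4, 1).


Compute successive multiples of P until we hit O:
  1P = (4, 1)
  2P = (1, 0)
  3P = (4, 4)
  4P = O

ord(P) = 4


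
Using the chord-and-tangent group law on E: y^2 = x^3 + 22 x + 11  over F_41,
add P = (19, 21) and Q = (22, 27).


P != Q, so use the chord formula.
s = (y2 - y1) / (x2 - x1) = (6) / (3) mod 41 = 2
x3 = s^2 - x1 - x2 mod 41 = 2^2 - 19 - 22 = 4
y3 = s (x1 - x3) - y1 mod 41 = 2 * (19 - 4) - 21 = 9

P + Q = (4, 9)


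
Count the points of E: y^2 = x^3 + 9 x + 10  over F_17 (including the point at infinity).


For each x in F_17, count y with y^2 = x^3 + 9 x + 10 mod 17:
  x = 2: RHS = 2, y in [6, 11]  -> 2 point(s)
  x = 3: RHS = 13, y in [8, 9]  -> 2 point(s)
  x = 4: RHS = 8, y in [5, 12]  -> 2 point(s)
  x = 6: RHS = 8, y in [5, 12]  -> 2 point(s)
  x = 7: RHS = 8, y in [5, 12]  -> 2 point(s)
  x = 8: RHS = 16, y in [4, 13]  -> 2 point(s)
  x = 9: RHS = 4, y in [2, 15]  -> 2 point(s)
  x = 15: RHS = 1, y in [1, 16]  -> 2 point(s)
  x = 16: RHS = 0, y in [0]  -> 1 point(s)
Affine points: 17. Add the point at infinity: total = 18.

#E(F_17) = 18


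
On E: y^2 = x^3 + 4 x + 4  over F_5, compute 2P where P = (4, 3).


Doubling: s = (3 x1^2 + a) / (2 y1)
s = (3*4^2 + 4) / (2*3) mod 5 = 2
x3 = s^2 - 2 x1 mod 5 = 2^2 - 2*4 = 1
y3 = s (x1 - x3) - y1 mod 5 = 2 * (4 - 1) - 3 = 3

2P = (1, 3)


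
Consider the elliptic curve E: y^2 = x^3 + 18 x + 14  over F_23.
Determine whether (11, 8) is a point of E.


Check whether y^2 = x^3 + 18 x + 14 (mod 23) for (x, y) = (11, 8).
LHS: y^2 = 8^2 mod 23 = 18
RHS: x^3 + 18 x + 14 = 11^3 + 18*11 + 14 mod 23 = 2
LHS != RHS

No, not on the curve


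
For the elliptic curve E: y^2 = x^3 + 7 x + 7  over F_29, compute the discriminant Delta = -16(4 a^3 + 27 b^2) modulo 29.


4 a^3 + 27 b^2 = 4*7^3 + 27*7^2 = 1372 + 1323 = 2695
Delta = -16 * (2695) = -43120
Delta mod 29 = 3

Delta = 3 (mod 29)


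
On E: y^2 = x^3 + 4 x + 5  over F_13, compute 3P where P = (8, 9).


k = 3 = 11_2 (binary, LSB first: 11)
Double-and-add from P = (8, 9):
  bit 0 = 1: acc = O + (8, 9) = (8, 9)
  bit 1 = 1: acc = (8, 9) + (9, 9) = (9, 4)

3P = (9, 4)


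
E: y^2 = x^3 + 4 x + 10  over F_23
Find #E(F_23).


For each x in F_23, count y with y^2 = x^3 + 4 x + 10 mod 23:
  x = 2: RHS = 3, y in [7, 16]  -> 2 point(s)
  x = 3: RHS = 3, y in [7, 16]  -> 2 point(s)
  x = 7: RHS = 13, y in [6, 17]  -> 2 point(s)
  x = 8: RHS = 2, y in [5, 18]  -> 2 point(s)
  x = 9: RHS = 16, y in [4, 19]  -> 2 point(s)
  x = 14: RHS = 4, y in [2, 21]  -> 2 point(s)
  x = 15: RHS = 18, y in [8, 15]  -> 2 point(s)
  x = 17: RHS = 0, y in [0]  -> 1 point(s)
  x = 18: RHS = 3, y in [7, 16]  -> 2 point(s)
Affine points: 17. Add the point at infinity: total = 18.

#E(F_23) = 18


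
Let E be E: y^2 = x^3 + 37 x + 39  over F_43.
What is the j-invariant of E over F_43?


Delta = -16(4 a^3 + 27 b^2) mod 43 = 32
-1728 * (4 a)^3 = -1728 * (4*37)^3 mod 43 = 39
j = 39 * 32^(-1) mod 43 = 16

j = 16 (mod 43)


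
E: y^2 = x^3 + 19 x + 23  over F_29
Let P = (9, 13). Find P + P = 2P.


Doubling: s = (3 x1^2 + a) / (2 y1)
s = (3*9^2 + 19) / (2*13) mod 29 = 19
x3 = s^2 - 2 x1 mod 29 = 19^2 - 2*9 = 24
y3 = s (x1 - x3) - y1 mod 29 = 19 * (9 - 24) - 13 = 21

2P = (24, 21)


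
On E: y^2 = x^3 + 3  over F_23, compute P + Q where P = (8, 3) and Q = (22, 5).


P != Q, so use the chord formula.
s = (y2 - y1) / (x2 - x1) = (2) / (14) mod 23 = 10
x3 = s^2 - x1 - x2 mod 23 = 10^2 - 8 - 22 = 1
y3 = s (x1 - x3) - y1 mod 23 = 10 * (8 - 1) - 3 = 21

P + Q = (1, 21)


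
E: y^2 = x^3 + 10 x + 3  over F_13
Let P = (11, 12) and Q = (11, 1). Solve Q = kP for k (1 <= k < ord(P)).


Enumerate multiples of P until we hit Q = (11, 1):
  1P = (11, 12)
  2P = (8, 7)
  3P = (4, 4)
  4P = (7, 0)
  5P = (4, 9)
  6P = (8, 6)
  7P = (11, 1)
Match found at i = 7.

k = 7


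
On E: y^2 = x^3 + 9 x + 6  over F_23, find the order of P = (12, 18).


Compute successive multiples of P until we hit O:
  1P = (12, 18)
  2P = (1, 19)
  3P = (14, 1)
  4P = (6, 0)
  5P = (14, 22)
  6P = (1, 4)
  7P = (12, 5)
  8P = O

ord(P) = 8


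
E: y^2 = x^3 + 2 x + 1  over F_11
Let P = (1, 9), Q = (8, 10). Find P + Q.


P != Q, so use the chord formula.
s = (y2 - y1) / (x2 - x1) = (1) / (7) mod 11 = 8
x3 = s^2 - x1 - x2 mod 11 = 8^2 - 1 - 8 = 0
y3 = s (x1 - x3) - y1 mod 11 = 8 * (1 - 0) - 9 = 10

P + Q = (0, 10)


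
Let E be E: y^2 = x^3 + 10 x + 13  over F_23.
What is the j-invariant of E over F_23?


Delta = -16(4 a^3 + 27 b^2) mod 23 = 3
-1728 * (4 a)^3 = -1728 * (4*10)^3 mod 23 = 4
j = 4 * 3^(-1) mod 23 = 9

j = 9 (mod 23)


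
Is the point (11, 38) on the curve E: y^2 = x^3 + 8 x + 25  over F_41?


Check whether y^2 = x^3 + 8 x + 25 (mod 41) for (x, y) = (11, 38).
LHS: y^2 = 38^2 mod 41 = 9
RHS: x^3 + 8 x + 25 = 11^3 + 8*11 + 25 mod 41 = 9
LHS = RHS

Yes, on the curve


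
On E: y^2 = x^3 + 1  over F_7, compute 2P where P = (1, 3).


Doubling: s = (3 x1^2 + a) / (2 y1)
s = (3*1^2 + 0) / (2*3) mod 7 = 4
x3 = s^2 - 2 x1 mod 7 = 4^2 - 2*1 = 0
y3 = s (x1 - x3) - y1 mod 7 = 4 * (1 - 0) - 3 = 1

2P = (0, 1)


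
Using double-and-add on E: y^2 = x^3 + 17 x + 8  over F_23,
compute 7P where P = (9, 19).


k = 7 = 111_2 (binary, LSB first: 111)
Double-and-add from P = (9, 19):
  bit 0 = 1: acc = O + (9, 19) = (9, 19)
  bit 1 = 1: acc = (9, 19) + (9, 4) = O
  bit 2 = 1: acc = O + (9, 19) = (9, 19)

7P = (9, 19)


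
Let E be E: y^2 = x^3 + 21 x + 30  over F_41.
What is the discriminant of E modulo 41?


4 a^3 + 27 b^2 = 4*21^3 + 27*30^2 = 37044 + 24300 = 61344
Delta = -16 * (61344) = -981504
Delta mod 41 = 36

Delta = 36 (mod 41)


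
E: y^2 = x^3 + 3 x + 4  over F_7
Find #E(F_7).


For each x in F_7, count y with y^2 = x^3 + 3 x + 4 mod 7:
  x = 0: RHS = 4, y in [2, 5]  -> 2 point(s)
  x = 1: RHS = 1, y in [1, 6]  -> 2 point(s)
  x = 2: RHS = 4, y in [2, 5]  -> 2 point(s)
  x = 5: RHS = 4, y in [2, 5]  -> 2 point(s)
  x = 6: RHS = 0, y in [0]  -> 1 point(s)
Affine points: 9. Add the point at infinity: total = 10.

#E(F_7) = 10


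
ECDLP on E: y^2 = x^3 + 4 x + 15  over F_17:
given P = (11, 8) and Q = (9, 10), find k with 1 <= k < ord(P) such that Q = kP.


Enumerate multiples of P until we hit Q = (9, 10):
  1P = (11, 8)
  2P = (10, 16)
  3P = (9, 10)
Match found at i = 3.

k = 3


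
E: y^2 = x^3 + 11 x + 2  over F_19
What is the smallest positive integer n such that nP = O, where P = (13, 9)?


Compute successive multiples of P until we hit O:
  1P = (13, 9)
  2P = (18, 16)
  3P = (12, 0)
  4P = (18, 3)
  5P = (13, 10)
  6P = O

ord(P) = 6


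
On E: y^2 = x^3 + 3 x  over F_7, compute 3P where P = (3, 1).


k = 3 = 11_2 (binary, LSB first: 11)
Double-and-add from P = (3, 1):
  bit 0 = 1: acc = O + (3, 1) = (3, 1)
  bit 1 = 1: acc = (3, 1) + (2, 0) = (3, 6)

3P = (3, 6)


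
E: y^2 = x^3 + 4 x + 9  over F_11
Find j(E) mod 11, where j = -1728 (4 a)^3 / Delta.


Delta = -16(4 a^3 + 27 b^2) mod 11 = 6
-1728 * (4 a)^3 = -1728 * (4*4)^3 mod 11 = 7
j = 7 * 6^(-1) mod 11 = 3

j = 3 (mod 11)


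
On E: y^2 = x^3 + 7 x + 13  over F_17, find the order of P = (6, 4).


Compute successive multiples of P until we hit O:
  1P = (6, 4)
  2P = (1, 2)
  3P = (2, 1)
  4P = (0, 9)
  5P = (15, 12)
  6P = (14, 4)
  7P = (14, 13)
  8P = (15, 5)
  ... (continuing to 13P)
  13P = O

ord(P) = 13


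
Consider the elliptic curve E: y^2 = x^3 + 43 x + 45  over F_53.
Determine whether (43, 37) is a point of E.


Check whether y^2 = x^3 + 43 x + 45 (mod 53) for (x, y) = (43, 37).
LHS: y^2 = 37^2 mod 53 = 44
RHS: x^3 + 43 x + 45 = 43^3 + 43*43 + 45 mod 53 = 46
LHS != RHS

No, not on the curve


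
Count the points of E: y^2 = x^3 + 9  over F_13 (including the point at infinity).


For each x in F_13, count y with y^2 = x^3 + 0 x + 9 mod 13:
  x = 0: RHS = 9, y in [3, 10]  -> 2 point(s)
  x = 1: RHS = 10, y in [6, 7]  -> 2 point(s)
  x = 2: RHS = 4, y in [2, 11]  -> 2 point(s)
  x = 3: RHS = 10, y in [6, 7]  -> 2 point(s)
  x = 5: RHS = 4, y in [2, 11]  -> 2 point(s)
  x = 6: RHS = 4, y in [2, 11]  -> 2 point(s)
  x = 7: RHS = 1, y in [1, 12]  -> 2 point(s)
  x = 8: RHS = 1, y in [1, 12]  -> 2 point(s)
  x = 9: RHS = 10, y in [6, 7]  -> 2 point(s)
  x = 11: RHS = 1, y in [1, 12]  -> 2 point(s)
Affine points: 20. Add the point at infinity: total = 21.

#E(F_13) = 21


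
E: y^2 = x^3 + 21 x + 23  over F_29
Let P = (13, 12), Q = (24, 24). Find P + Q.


P != Q, so use the chord formula.
s = (y2 - y1) / (x2 - x1) = (12) / (11) mod 29 = 9
x3 = s^2 - x1 - x2 mod 29 = 9^2 - 13 - 24 = 15
y3 = s (x1 - x3) - y1 mod 29 = 9 * (13 - 15) - 12 = 28

P + Q = (15, 28)


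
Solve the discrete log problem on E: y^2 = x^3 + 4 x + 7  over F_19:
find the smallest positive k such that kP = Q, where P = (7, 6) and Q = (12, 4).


Enumerate multiples of P until we hit Q = (12, 4):
  1P = (7, 6)
  2P = (12, 15)
  3P = (4, 7)
  4P = (6, 0)
  5P = (4, 12)
  6P = (12, 4)
Match found at i = 6.

k = 6


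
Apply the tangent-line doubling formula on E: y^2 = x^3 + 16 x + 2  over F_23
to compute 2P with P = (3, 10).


Doubling: s = (3 x1^2 + a) / (2 y1)
s = (3*3^2 + 16) / (2*10) mod 23 = 1
x3 = s^2 - 2 x1 mod 23 = 1^2 - 2*3 = 18
y3 = s (x1 - x3) - y1 mod 23 = 1 * (3 - 18) - 10 = 21

2P = (18, 21)


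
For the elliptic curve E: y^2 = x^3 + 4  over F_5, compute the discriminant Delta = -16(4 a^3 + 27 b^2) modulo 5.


4 a^3 + 27 b^2 = 4*0^3 + 27*4^2 = 0 + 432 = 432
Delta = -16 * (432) = -6912
Delta mod 5 = 3

Delta = 3 (mod 5)


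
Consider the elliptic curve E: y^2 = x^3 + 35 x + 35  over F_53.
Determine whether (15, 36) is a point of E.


Check whether y^2 = x^3 + 35 x + 35 (mod 53) for (x, y) = (15, 36).
LHS: y^2 = 36^2 mod 53 = 24
RHS: x^3 + 35 x + 35 = 15^3 + 35*15 + 35 mod 53 = 13
LHS != RHS

No, not on the curve


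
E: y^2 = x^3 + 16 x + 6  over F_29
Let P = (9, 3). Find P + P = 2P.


Doubling: s = (3 x1^2 + a) / (2 y1)
s = (3*9^2 + 16) / (2*3) mod 29 = 19
x3 = s^2 - 2 x1 mod 29 = 19^2 - 2*9 = 24
y3 = s (x1 - x3) - y1 mod 29 = 19 * (9 - 24) - 3 = 2

2P = (24, 2)


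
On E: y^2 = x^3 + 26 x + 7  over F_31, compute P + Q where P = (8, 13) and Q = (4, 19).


P != Q, so use the chord formula.
s = (y2 - y1) / (x2 - x1) = (6) / (27) mod 31 = 14
x3 = s^2 - x1 - x2 mod 31 = 14^2 - 8 - 4 = 29
y3 = s (x1 - x3) - y1 mod 31 = 14 * (8 - 29) - 13 = 3

P + Q = (29, 3)


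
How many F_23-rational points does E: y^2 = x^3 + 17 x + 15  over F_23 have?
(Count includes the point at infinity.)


For each x in F_23, count y with y^2 = x^3 + 17 x + 15 mod 23:
  x = 3: RHS = 1, y in [1, 22]  -> 2 point(s)
  x = 4: RHS = 9, y in [3, 20]  -> 2 point(s)
  x = 5: RHS = 18, y in [8, 15]  -> 2 point(s)
  x = 9: RHS = 0, y in [0]  -> 1 point(s)
  x = 10: RHS = 12, y in [9, 14]  -> 2 point(s)
  x = 13: RHS = 18, y in [8, 15]  -> 2 point(s)
  x = 16: RHS = 13, y in [6, 17]  -> 2 point(s)
  x = 18: RHS = 12, y in [9, 14]  -> 2 point(s)
  x = 20: RHS = 6, y in [11, 12]  -> 2 point(s)
Affine points: 17. Add the point at infinity: total = 18.

#E(F_23) = 18


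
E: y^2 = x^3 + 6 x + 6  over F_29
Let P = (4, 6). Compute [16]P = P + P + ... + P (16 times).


k = 16 = 10000_2 (binary, LSB first: 00001)
Double-and-add from P = (4, 6):
  bit 0 = 0: acc unchanged = O
  bit 1 = 0: acc unchanged = O
  bit 2 = 0: acc unchanged = O
  bit 3 = 0: acc unchanged = O
  bit 4 = 1: acc = O + (10, 14) = (10, 14)

16P = (10, 14)


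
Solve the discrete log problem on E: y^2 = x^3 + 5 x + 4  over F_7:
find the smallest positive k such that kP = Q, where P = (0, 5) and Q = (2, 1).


Enumerate multiples of P until we hit Q = (2, 1):
  1P = (0, 5)
  2P = (2, 1)
Match found at i = 2.

k = 2


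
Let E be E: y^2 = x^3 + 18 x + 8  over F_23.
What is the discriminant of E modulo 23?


4 a^3 + 27 b^2 = 4*18^3 + 27*8^2 = 23328 + 1728 = 25056
Delta = -16 * (25056) = -400896
Delta mod 23 = 17

Delta = 17 (mod 23)


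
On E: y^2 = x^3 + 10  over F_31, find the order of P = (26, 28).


Compute successive multiples of P until we hit O:
  1P = (26, 28)
  2P = (19, 24)
  3P = (11, 16)
  4P = (12, 8)
  5P = (2, 24)
  6P = (28, 13)
  7P = (10, 7)
  8P = (23, 5)
  ... (continuing to 39P)
  39P = O

ord(P) = 39


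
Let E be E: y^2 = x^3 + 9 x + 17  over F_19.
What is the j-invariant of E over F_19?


Delta = -16(4 a^3 + 27 b^2) mod 19 = 9
-1728 * (4 a)^3 = -1728 * (4*9)^3 mod 19 = 11
j = 11 * 9^(-1) mod 19 = 16

j = 16 (mod 19)


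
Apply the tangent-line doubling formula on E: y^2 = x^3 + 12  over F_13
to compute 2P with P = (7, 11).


Doubling: s = (3 x1^2 + a) / (2 y1)
s = (3*7^2 + 0) / (2*11) mod 13 = 12
x3 = s^2 - 2 x1 mod 13 = 12^2 - 2*7 = 0
y3 = s (x1 - x3) - y1 mod 13 = 12 * (7 - 0) - 11 = 8

2P = (0, 8)


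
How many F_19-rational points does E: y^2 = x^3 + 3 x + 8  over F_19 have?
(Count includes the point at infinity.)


For each x in F_19, count y with y^2 = x^3 + 3 x + 8 mod 19:
  x = 3: RHS = 6, y in [5, 14]  -> 2 point(s)
  x = 7: RHS = 11, y in [7, 12]  -> 2 point(s)
  x = 9: RHS = 4, y in [2, 17]  -> 2 point(s)
  x = 11: RHS = 4, y in [2, 17]  -> 2 point(s)
  x = 12: RHS = 5, y in [9, 10]  -> 2 point(s)
  x = 14: RHS = 1, y in [1, 18]  -> 2 point(s)
  x = 18: RHS = 4, y in [2, 17]  -> 2 point(s)
Affine points: 14. Add the point at infinity: total = 15.

#E(F_19) = 15


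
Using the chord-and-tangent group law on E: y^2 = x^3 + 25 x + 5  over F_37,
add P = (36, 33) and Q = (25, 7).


P != Q, so use the chord formula.
s = (y2 - y1) / (x2 - x1) = (11) / (26) mod 37 = 36
x3 = s^2 - x1 - x2 mod 37 = 36^2 - 36 - 25 = 14
y3 = s (x1 - x3) - y1 mod 37 = 36 * (36 - 14) - 33 = 19

P + Q = (14, 19)


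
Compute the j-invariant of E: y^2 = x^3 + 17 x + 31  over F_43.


Delta = -16(4 a^3 + 27 b^2) mod 43 = 40
-1728 * (4 a)^3 = -1728 * (4*17)^3 mod 43 = 1
j = 1 * 40^(-1) mod 43 = 14

j = 14 (mod 43)


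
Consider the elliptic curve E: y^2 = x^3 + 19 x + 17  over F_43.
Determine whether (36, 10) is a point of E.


Check whether y^2 = x^3 + 19 x + 17 (mod 43) for (x, y) = (36, 10).
LHS: y^2 = 10^2 mod 43 = 14
RHS: x^3 + 19 x + 17 = 36^3 + 19*36 + 17 mod 43 = 14
LHS = RHS

Yes, on the curve


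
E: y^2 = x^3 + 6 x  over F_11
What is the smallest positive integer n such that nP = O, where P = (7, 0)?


Compute successive multiples of P until we hit O:
  1P = (7, 0)
  2P = O

ord(P) = 2


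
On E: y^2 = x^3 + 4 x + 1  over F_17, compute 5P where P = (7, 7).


k = 5 = 101_2 (binary, LSB first: 101)
Double-and-add from P = (7, 7):
  bit 0 = 1: acc = O + (7, 7) = (7, 7)
  bit 1 = 0: acc unchanged = (7, 7)
  bit 2 = 1: acc = (7, 7) + (4, 8) = (8, 16)

5P = (8, 16)


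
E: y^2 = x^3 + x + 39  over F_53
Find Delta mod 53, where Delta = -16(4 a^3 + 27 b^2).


4 a^3 + 27 b^2 = 4*1^3 + 27*39^2 = 4 + 41067 = 41071
Delta = -16 * (41071) = -657136
Delta mod 53 = 11

Delta = 11 (mod 53)


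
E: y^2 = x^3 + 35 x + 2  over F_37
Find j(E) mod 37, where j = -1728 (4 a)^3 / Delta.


Delta = -16(4 a^3 + 27 b^2) mod 37 = 5
-1728 * (4 a)^3 = -1728 * (4*35)^3 mod 37 = 29
j = 29 * 5^(-1) mod 37 = 28

j = 28 (mod 37)


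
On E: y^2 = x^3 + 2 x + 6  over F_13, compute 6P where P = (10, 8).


k = 6 = 110_2 (binary, LSB first: 011)
Double-and-add from P = (10, 8):
  bit 0 = 0: acc unchanged = O
  bit 1 = 1: acc = O + (7, 8) = (7, 8)
  bit 2 = 1: acc = (7, 8) + (3, 0) = (7, 5)

6P = (7, 5)


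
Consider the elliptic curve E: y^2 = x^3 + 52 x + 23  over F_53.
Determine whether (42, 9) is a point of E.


Check whether y^2 = x^3 + 52 x + 23 (mod 53) for (x, y) = (42, 9).
LHS: y^2 = 9^2 mod 53 = 28
RHS: x^3 + 52 x + 23 = 42^3 + 52*42 + 23 mod 53 = 28
LHS = RHS

Yes, on the curve


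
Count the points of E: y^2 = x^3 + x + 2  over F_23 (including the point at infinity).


For each x in F_23, count y with y^2 = x^3 + 1 x + 2 mod 23:
  x = 0: RHS = 2, y in [5, 18]  -> 2 point(s)
  x = 1: RHS = 4, y in [2, 21]  -> 2 point(s)
  x = 2: RHS = 12, y in [9, 14]  -> 2 point(s)
  x = 3: RHS = 9, y in [3, 20]  -> 2 point(s)
  x = 4: RHS = 1, y in [1, 22]  -> 2 point(s)
  x = 8: RHS = 16, y in [4, 19]  -> 2 point(s)
  x = 9: RHS = 4, y in [2, 21]  -> 2 point(s)
  x = 10: RHS = 0, y in [0]  -> 1 point(s)
  x = 13: RHS = 4, y in [2, 21]  -> 2 point(s)
  x = 14: RHS = 0, y in [0]  -> 1 point(s)
  x = 19: RHS = 3, y in [7, 16]  -> 2 point(s)
  x = 20: RHS = 18, y in [8, 15]  -> 2 point(s)
  x = 22: RHS = 0, y in [0]  -> 1 point(s)
Affine points: 23. Add the point at infinity: total = 24.

#E(F_23) = 24


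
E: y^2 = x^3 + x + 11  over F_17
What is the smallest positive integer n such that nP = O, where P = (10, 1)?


Compute successive multiples of P until we hit O:
  1P = (10, 1)
  2P = (16, 14)
  3P = (16, 3)
  4P = (10, 16)
  5P = O

ord(P) = 5


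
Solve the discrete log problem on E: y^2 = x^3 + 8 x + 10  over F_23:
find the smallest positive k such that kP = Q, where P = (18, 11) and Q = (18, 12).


Enumerate multiples of P until we hit Q = (18, 12):
  1P = (18, 11)
  2P = (22, 22)
  3P = (15, 3)
  4P = (15, 20)
  5P = (22, 1)
  6P = (18, 12)
Match found at i = 6.

k = 6


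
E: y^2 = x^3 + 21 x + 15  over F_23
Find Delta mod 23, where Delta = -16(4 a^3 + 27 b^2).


4 a^3 + 27 b^2 = 4*21^3 + 27*15^2 = 37044 + 6075 = 43119
Delta = -16 * (43119) = -689904
Delta mod 23 = 4

Delta = 4 (mod 23)


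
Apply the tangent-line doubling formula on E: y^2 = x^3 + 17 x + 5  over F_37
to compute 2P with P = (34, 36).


Doubling: s = (3 x1^2 + a) / (2 y1)
s = (3*34^2 + 17) / (2*36) mod 37 = 15
x3 = s^2 - 2 x1 mod 37 = 15^2 - 2*34 = 9
y3 = s (x1 - x3) - y1 mod 37 = 15 * (34 - 9) - 36 = 6

2P = (9, 6)


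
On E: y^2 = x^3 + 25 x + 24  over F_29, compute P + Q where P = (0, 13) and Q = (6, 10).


P != Q, so use the chord formula.
s = (y2 - y1) / (x2 - x1) = (26) / (6) mod 29 = 14
x3 = s^2 - x1 - x2 mod 29 = 14^2 - 0 - 6 = 16
y3 = s (x1 - x3) - y1 mod 29 = 14 * (0 - 16) - 13 = 24

P + Q = (16, 24)


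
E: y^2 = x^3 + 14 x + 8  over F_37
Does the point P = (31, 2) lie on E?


Check whether y^2 = x^3 + 14 x + 8 (mod 37) for (x, y) = (31, 2).
LHS: y^2 = 2^2 mod 37 = 4
RHS: x^3 + 14 x + 8 = 31^3 + 14*31 + 8 mod 37 = 4
LHS = RHS

Yes, on the curve


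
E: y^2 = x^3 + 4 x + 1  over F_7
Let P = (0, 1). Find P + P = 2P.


Doubling: s = (3 x1^2 + a) / (2 y1)
s = (3*0^2 + 4) / (2*1) mod 7 = 2
x3 = s^2 - 2 x1 mod 7 = 2^2 - 2*0 = 4
y3 = s (x1 - x3) - y1 mod 7 = 2 * (0 - 4) - 1 = 5

2P = (4, 5)


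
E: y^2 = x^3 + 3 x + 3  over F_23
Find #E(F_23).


For each x in F_23, count y with y^2 = x^3 + 3 x + 3 mod 23:
  x = 0: RHS = 3, y in [7, 16]  -> 2 point(s)
  x = 3: RHS = 16, y in [4, 19]  -> 2 point(s)
  x = 9: RHS = 0, y in [0]  -> 1 point(s)
  x = 13: RHS = 8, y in [10, 13]  -> 2 point(s)
  x = 14: RHS = 6, y in [11, 12]  -> 2 point(s)
  x = 18: RHS = 1, y in [1, 22]  -> 2 point(s)
  x = 20: RHS = 13, y in [6, 17]  -> 2 point(s)
  x = 21: RHS = 12, y in [9, 14]  -> 2 point(s)
Affine points: 15. Add the point at infinity: total = 16.

#E(F_23) = 16


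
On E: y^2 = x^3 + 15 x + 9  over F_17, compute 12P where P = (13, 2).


k = 12 = 1100_2 (binary, LSB first: 0011)
Double-and-add from P = (13, 2):
  bit 0 = 0: acc unchanged = O
  bit 1 = 0: acc unchanged = O
  bit 2 = 1: acc = O + (2, 9) = (2, 9)
  bit 3 = 1: acc = (2, 9) + (11, 3) = (12, 9)

12P = (12, 9)


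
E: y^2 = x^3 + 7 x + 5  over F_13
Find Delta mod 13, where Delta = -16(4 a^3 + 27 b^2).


4 a^3 + 27 b^2 = 4*7^3 + 27*5^2 = 1372 + 675 = 2047
Delta = -16 * (2047) = -32752
Delta mod 13 = 8

Delta = 8 (mod 13)


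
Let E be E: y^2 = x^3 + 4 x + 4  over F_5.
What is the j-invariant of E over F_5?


Delta = -16(4 a^3 + 27 b^2) mod 5 = 2
-1728 * (4 a)^3 = -1728 * (4*4)^3 mod 5 = 2
j = 2 * 2^(-1) mod 5 = 1

j = 1 (mod 5)


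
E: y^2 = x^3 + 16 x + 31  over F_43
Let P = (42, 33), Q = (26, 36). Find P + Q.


P != Q, so use the chord formula.
s = (y2 - y1) / (x2 - x1) = (3) / (27) mod 43 = 24
x3 = s^2 - x1 - x2 mod 43 = 24^2 - 42 - 26 = 35
y3 = s (x1 - x3) - y1 mod 43 = 24 * (42 - 35) - 33 = 6

P + Q = (35, 6)


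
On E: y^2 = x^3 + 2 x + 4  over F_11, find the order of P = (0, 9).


Compute successive multiples of P until we hit O:
  1P = (0, 9)
  2P = (3, 9)
  3P = (8, 2)
  4P = (6, 10)
  5P = (9, 6)
  6P = (7, 8)
  7P = (2, 7)
  8P = (10, 1)
  ... (continuing to 17P)
  17P = O

ord(P) = 17


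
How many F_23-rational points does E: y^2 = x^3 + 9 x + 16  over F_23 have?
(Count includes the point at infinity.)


For each x in F_23, count y with y^2 = x^3 + 9 x + 16 mod 23:
  x = 0: RHS = 16, y in [4, 19]  -> 2 point(s)
  x = 1: RHS = 3, y in [7, 16]  -> 2 point(s)
  x = 3: RHS = 1, y in [1, 22]  -> 2 point(s)
  x = 4: RHS = 1, y in [1, 22]  -> 2 point(s)
  x = 5: RHS = 2, y in [5, 18]  -> 2 point(s)
  x = 7: RHS = 8, y in [10, 13]  -> 2 point(s)
  x = 8: RHS = 2, y in [5, 18]  -> 2 point(s)
  x = 10: RHS = 2, y in [5, 18]  -> 2 point(s)
  x = 12: RHS = 12, y in [9, 14]  -> 2 point(s)
  x = 16: RHS = 1, y in [1, 22]  -> 2 point(s)
  x = 19: RHS = 8, y in [10, 13]  -> 2 point(s)
  x = 20: RHS = 8, y in [10, 13]  -> 2 point(s)
  x = 21: RHS = 13, y in [6, 17]  -> 2 point(s)
  x = 22: RHS = 6, y in [11, 12]  -> 2 point(s)
Affine points: 28. Add the point at infinity: total = 29.

#E(F_23) = 29


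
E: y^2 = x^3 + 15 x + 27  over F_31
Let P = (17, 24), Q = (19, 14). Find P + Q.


P != Q, so use the chord formula.
s = (y2 - y1) / (x2 - x1) = (21) / (2) mod 31 = 26
x3 = s^2 - x1 - x2 mod 31 = 26^2 - 17 - 19 = 20
y3 = s (x1 - x3) - y1 mod 31 = 26 * (17 - 20) - 24 = 22

P + Q = (20, 22)


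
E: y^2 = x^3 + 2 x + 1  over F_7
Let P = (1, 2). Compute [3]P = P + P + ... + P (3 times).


k = 3 = 11_2 (binary, LSB first: 11)
Double-and-add from P = (1, 2):
  bit 0 = 1: acc = O + (1, 2) = (1, 2)
  bit 1 = 1: acc = (1, 2) + (0, 1) = (0, 6)

3P = (0, 6)


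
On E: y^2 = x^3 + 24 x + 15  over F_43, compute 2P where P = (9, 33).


Doubling: s = (3 x1^2 + a) / (2 y1)
s = (3*9^2 + 24) / (2*33) mod 43 = 6
x3 = s^2 - 2 x1 mod 43 = 6^2 - 2*9 = 18
y3 = s (x1 - x3) - y1 mod 43 = 6 * (9 - 18) - 33 = 42

2P = (18, 42)


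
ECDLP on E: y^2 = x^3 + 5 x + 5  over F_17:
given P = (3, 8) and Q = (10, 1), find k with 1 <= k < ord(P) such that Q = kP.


Enumerate multiples of P until we hit Q = (10, 1):
  1P = (3, 8)
  2P = (15, 2)
  3P = (12, 5)
  4P = (4, 15)
  5P = (8, 8)
  6P = (6, 9)
  7P = (10, 1)
Match found at i = 7.

k = 7


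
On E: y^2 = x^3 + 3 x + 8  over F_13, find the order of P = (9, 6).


Compute successive multiples of P until we hit O:
  1P = (9, 6)
  2P = (9, 7)
  3P = O

ord(P) = 3


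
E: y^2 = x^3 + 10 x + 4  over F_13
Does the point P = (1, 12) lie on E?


Check whether y^2 = x^3 + 10 x + 4 (mod 13) for (x, y) = (1, 12).
LHS: y^2 = 12^2 mod 13 = 1
RHS: x^3 + 10 x + 4 = 1^3 + 10*1 + 4 mod 13 = 2
LHS != RHS

No, not on the curve


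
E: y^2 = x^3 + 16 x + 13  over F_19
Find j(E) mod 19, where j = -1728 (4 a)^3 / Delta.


Delta = -16(4 a^3 + 27 b^2) mod 19 = 8
-1728 * (4 a)^3 = -1728 * (4*16)^3 mod 19 = 1
j = 1 * 8^(-1) mod 19 = 12

j = 12 (mod 19)


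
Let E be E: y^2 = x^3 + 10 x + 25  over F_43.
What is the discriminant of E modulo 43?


4 a^3 + 27 b^2 = 4*10^3 + 27*25^2 = 4000 + 16875 = 20875
Delta = -16 * (20875) = -334000
Delta mod 43 = 24

Delta = 24 (mod 43)


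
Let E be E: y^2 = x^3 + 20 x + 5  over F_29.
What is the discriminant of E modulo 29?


4 a^3 + 27 b^2 = 4*20^3 + 27*5^2 = 32000 + 675 = 32675
Delta = -16 * (32675) = -522800
Delta mod 29 = 12

Delta = 12 (mod 29)


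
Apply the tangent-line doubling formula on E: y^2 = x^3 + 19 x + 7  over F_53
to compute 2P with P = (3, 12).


Doubling: s = (3 x1^2 + a) / (2 y1)
s = (3*3^2 + 19) / (2*12) mod 53 = 24
x3 = s^2 - 2 x1 mod 53 = 24^2 - 2*3 = 40
y3 = s (x1 - x3) - y1 mod 53 = 24 * (3 - 40) - 12 = 1

2P = (40, 1)


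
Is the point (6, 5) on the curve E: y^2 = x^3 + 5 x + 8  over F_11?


Check whether y^2 = x^3 + 5 x + 8 (mod 11) for (x, y) = (6, 5).
LHS: y^2 = 5^2 mod 11 = 3
RHS: x^3 + 5 x + 8 = 6^3 + 5*6 + 8 mod 11 = 1
LHS != RHS

No, not on the curve


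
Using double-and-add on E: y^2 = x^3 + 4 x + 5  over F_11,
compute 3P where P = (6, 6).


k = 3 = 11_2 (binary, LSB first: 11)
Double-and-add from P = (6, 6):
  bit 0 = 1: acc = O + (6, 6) = (6, 6)
  bit 1 = 1: acc = (6, 6) + (3, 0) = (6, 5)

3P = (6, 5)


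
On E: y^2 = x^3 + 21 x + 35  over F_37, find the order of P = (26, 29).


Compute successive multiples of P until we hit O:
  1P = (26, 29)
  2P = (6, 9)
  3P = (6, 28)
  4P = (26, 8)
  5P = O

ord(P) = 5


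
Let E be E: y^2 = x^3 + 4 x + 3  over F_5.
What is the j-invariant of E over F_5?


Delta = -16(4 a^3 + 27 b^2) mod 5 = 1
-1728 * (4 a)^3 = -1728 * (4*4)^3 mod 5 = 2
j = 2 * 1^(-1) mod 5 = 2

j = 2 (mod 5)


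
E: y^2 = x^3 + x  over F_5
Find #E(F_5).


For each x in F_5, count y with y^2 = x^3 + 1 x + 0 mod 5:
  x = 0: RHS = 0, y in [0]  -> 1 point(s)
  x = 2: RHS = 0, y in [0]  -> 1 point(s)
  x = 3: RHS = 0, y in [0]  -> 1 point(s)
Affine points: 3. Add the point at infinity: total = 4.

#E(F_5) = 4


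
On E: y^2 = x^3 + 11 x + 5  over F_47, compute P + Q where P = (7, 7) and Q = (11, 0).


P != Q, so use the chord formula.
s = (y2 - y1) / (x2 - x1) = (40) / (4) mod 47 = 10
x3 = s^2 - x1 - x2 mod 47 = 10^2 - 7 - 11 = 35
y3 = s (x1 - x3) - y1 mod 47 = 10 * (7 - 35) - 7 = 42

P + Q = (35, 42)
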